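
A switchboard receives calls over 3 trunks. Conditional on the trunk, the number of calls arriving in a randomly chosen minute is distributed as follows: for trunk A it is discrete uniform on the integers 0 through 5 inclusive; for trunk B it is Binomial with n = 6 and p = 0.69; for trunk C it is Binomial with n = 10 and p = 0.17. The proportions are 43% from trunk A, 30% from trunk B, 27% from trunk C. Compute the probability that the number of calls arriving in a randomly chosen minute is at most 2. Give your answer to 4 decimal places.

0.4454

Conditional on each trunk, P(X ≤ 2): A: 0.5; B: 0.0786932; C: 0.765869.
By total probability, P(X ≤ 2) = 0.43·0.5 + 0.3·0.0786932 + 0.27·0.765869 = 0.445393.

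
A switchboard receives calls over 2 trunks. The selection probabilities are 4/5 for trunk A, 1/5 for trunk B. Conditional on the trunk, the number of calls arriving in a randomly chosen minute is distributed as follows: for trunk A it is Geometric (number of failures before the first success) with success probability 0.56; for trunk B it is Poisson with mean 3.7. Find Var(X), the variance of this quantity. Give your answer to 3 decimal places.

3.221

Per component, A: μ=0.785714, E[X²]=2.02041; B: μ=3.7, E[X²]=17.39.
E[X] = 0.8·0.785714 + 0.2·3.7 = 1.36857.
E[X²] = 0.8·2.02041 + 0.2·17.39 = 5.09433.
Var(X) = E[X²] − (E[X])² = 5.09433 − 1.87299 = 3.22134.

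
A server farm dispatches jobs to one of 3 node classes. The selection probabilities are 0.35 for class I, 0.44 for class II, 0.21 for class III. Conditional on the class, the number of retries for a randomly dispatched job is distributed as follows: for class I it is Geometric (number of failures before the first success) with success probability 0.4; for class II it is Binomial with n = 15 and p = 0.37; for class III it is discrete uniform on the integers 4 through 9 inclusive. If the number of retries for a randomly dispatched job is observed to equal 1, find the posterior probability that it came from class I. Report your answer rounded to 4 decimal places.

0.9568

Likelihoods P(X=1 | ·): I: 0.24; II: 0.00861114; III: 0.
Posterior ∝ prior × likelihood. Numerator for I: 0.35·0.24 = 0.084.
Normalizing constant: 0.35·0.24 + 0.44·0.00861114 + 0.21·0 = 0.0877889.
P(I | observation) = 0.084 / 0.0877889 = 0.956841.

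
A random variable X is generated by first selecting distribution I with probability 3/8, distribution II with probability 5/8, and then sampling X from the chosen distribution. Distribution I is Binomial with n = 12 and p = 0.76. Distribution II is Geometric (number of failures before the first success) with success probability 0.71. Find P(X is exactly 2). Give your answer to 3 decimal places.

0.037

Conditional on each component, P(X = 2): I: 2.41704e-05; II: 0.059711.
By total probability, P(X = 2) = 0.375·2.41704e-05 + 0.625·0.059711 = 0.0373284.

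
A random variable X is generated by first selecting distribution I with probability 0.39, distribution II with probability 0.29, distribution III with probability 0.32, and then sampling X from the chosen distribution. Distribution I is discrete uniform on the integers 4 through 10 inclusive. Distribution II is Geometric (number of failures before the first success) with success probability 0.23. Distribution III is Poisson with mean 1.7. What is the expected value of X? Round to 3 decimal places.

Component means — I: 7; II: 3.34783; III: 1.7.
E[X] = 0.39·7 + 0.29·3.34783 + 0.32·1.7 = 4.24487.

4.245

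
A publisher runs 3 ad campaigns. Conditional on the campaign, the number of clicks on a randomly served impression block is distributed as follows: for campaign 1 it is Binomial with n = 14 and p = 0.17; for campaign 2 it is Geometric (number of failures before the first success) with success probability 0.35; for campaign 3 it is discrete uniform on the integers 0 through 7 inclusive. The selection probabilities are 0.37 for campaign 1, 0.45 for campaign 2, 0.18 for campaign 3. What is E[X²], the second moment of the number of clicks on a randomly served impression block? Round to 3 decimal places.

For each component E[X²] = Var + (mean)², giving 1: 7.6398; 2: 8.7551; 3: 17.5.
Overall E[X²] = 0.37·7.6398 + 0.45·8.7551 + 0.18·17.5 = 9.91652.

9.917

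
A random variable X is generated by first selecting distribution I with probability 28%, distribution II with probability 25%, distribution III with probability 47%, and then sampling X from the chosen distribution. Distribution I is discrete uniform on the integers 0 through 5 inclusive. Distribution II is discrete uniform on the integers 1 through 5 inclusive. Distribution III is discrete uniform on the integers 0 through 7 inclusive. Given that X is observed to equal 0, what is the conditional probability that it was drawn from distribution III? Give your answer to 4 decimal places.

0.5573

Likelihoods P(X=0 | ·): I: 0.166667; II: 0; III: 0.125.
Posterior ∝ prior × likelihood. Numerator for III: 0.47·0.125 = 0.05875.
Normalizing constant: 0.28·0.166667 + 0.25·0 + 0.47·0.125 = 0.105417.
P(III | observation) = 0.05875 / 0.105417 = 0.557312.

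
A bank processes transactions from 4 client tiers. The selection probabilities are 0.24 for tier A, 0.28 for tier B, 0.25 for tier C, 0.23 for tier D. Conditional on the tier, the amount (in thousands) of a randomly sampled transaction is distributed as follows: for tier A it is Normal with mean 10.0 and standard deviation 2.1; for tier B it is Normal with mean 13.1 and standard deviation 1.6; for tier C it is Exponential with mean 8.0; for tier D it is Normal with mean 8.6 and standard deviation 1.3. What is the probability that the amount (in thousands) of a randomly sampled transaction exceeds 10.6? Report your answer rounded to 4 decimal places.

Conditional on each tier, P(X > 10.6): A: 0.387548; B: 0.940915; C: 0.265803; D: 0.0619679.
By total probability, P(X > 10.6) = 0.24·0.387548 + 0.28·0.940915 + 0.25·0.265803 + 0.23·0.0619679 = 0.437171.

0.4372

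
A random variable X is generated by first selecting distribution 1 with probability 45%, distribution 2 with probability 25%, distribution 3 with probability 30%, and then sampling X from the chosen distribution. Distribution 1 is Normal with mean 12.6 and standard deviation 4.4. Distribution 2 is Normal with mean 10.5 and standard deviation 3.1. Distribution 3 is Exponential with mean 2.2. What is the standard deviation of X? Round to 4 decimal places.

5.7298

Per component, 1: μ=12.6, E[X²]=178.12; 2: μ=10.5, E[X²]=119.86; 3: μ=2.2, E[X²]=9.68.
E[X] = 0.45·12.6 + 0.25·10.5 + 0.3·2.2 = 8.955.
E[X²] = 0.45·178.12 + 0.25·119.86 + 0.3·9.68 = 113.023.
Var(X) = E[X²] − (E[X])² = 113.023 − 80.192 = 32.831.
SD(X) = √32.831 = 5.72983.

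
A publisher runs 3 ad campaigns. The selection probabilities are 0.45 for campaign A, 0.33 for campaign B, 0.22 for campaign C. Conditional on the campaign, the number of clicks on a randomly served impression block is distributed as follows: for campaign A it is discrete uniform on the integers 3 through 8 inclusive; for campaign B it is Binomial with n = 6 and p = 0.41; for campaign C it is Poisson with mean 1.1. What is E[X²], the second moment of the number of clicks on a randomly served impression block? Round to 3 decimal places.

17.909

For each component E[X²] = Var + (mean)², giving A: 33.1667; B: 7.503; C: 2.31.
Overall E[X²] = 0.45·33.1667 + 0.33·7.503 + 0.22·2.31 = 17.9092.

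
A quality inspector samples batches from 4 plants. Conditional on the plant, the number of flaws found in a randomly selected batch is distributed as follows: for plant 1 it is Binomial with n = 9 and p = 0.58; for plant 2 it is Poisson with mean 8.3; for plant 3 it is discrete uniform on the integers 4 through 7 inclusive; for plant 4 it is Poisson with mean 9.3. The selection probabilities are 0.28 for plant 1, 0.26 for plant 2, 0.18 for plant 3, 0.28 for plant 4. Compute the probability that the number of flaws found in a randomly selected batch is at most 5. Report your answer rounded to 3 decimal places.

Conditional on each plant, P(X ≤ 5): 1: 0.567032; 2: 0.165273; 3: 0.5; 4: 0.0986498.
By total probability, P(X ≤ 5) = 0.28·0.567032 + 0.26·0.165273 + 0.18·0.5 + 0.28·0.0986498 = 0.319362.

0.319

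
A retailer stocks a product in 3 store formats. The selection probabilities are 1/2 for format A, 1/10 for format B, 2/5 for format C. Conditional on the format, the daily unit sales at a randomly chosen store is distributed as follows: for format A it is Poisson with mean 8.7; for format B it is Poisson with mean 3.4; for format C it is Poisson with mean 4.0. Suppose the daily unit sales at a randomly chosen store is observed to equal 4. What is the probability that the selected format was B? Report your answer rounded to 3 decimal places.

Likelihoods P(X=4 | ·): A: 0.0397653; B: 0.185825; C: 0.195367.
Posterior ∝ prior × likelihood. Numerator for B: 0.1·0.185825 = 0.0185825.
Normalizing constant: 0.5·0.0397653 + 0.1·0.185825 + 0.4·0.195367 = 0.116612.
P(B | observation) = 0.0185825 / 0.116612 = 0.159353.

0.159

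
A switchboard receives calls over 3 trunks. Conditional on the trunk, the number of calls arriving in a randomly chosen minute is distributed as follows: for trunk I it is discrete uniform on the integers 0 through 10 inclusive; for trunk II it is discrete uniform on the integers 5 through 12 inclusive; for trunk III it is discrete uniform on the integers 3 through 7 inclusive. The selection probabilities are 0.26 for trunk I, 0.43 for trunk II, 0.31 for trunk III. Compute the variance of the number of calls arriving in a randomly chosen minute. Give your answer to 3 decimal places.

8.480

Per component, I: μ=5, E[X²]=35; II: μ=8.5, E[X²]=77.5; III: μ=5, E[X²]=27.
E[X] = 0.26·5 + 0.43·8.5 + 0.31·5 = 6.505.
E[X²] = 0.26·35 + 0.43·77.5 + 0.31·27 = 50.795.
Var(X) = E[X²] − (E[X])² = 50.795 − 42.315 = 8.47998.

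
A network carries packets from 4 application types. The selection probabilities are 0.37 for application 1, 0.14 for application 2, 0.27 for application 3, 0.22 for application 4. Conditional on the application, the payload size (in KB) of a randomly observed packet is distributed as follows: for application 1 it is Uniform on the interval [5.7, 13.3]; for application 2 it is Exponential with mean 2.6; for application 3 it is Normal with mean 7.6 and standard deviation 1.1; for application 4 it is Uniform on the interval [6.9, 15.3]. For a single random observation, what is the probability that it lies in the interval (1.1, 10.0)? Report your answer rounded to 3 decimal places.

Conditional on each application, P(1.1 < X < 10.0): 1: 0.565789; 2: 0.633667; 3: 0.985439; 4: 0.369048.
By total probability, P(1.1 < X < 10.0) = 0.37·0.565789 + 0.14·0.633667 + 0.27·0.985439 + 0.22·0.369048 = 0.645314.

0.645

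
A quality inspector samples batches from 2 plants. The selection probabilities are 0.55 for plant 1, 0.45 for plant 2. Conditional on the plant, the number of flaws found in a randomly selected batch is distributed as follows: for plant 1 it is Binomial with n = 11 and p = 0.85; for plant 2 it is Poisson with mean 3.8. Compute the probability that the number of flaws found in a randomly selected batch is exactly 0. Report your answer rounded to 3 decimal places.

0.010

Conditional on each plant, P(X = 0): 1: 8.64976e-10; 2: 0.0223708.
By total probability, P(X = 0) = 0.55·8.64976e-10 + 0.45·0.0223708 = 0.0100668.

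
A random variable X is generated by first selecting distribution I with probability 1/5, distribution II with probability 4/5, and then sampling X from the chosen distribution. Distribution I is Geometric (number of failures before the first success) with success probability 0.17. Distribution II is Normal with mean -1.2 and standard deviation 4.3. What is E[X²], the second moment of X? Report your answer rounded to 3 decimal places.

For each component E[X²] = Var + (mean)², giving I: 52.5571; II: 19.93.
Overall E[X²] = 0.2·52.5571 + 0.8·19.93 = 26.4554.

26.455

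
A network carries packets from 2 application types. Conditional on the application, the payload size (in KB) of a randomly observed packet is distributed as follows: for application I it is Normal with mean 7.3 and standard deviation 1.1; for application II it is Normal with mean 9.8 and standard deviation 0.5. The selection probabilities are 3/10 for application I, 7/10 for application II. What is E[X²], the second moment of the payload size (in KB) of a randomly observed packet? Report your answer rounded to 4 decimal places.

For each component E[X²] = Var + (mean)², giving I: 54.5; II: 96.29.
Overall E[X²] = 0.3·54.5 + 0.7·96.29 = 83.753.

83.7530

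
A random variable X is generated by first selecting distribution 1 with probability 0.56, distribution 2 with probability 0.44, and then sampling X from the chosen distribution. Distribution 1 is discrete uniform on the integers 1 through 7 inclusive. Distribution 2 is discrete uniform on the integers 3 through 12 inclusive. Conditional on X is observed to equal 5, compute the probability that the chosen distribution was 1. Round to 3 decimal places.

0.645

Likelihoods P(X=5 | ·): 1: 0.142857; 2: 0.1.
Posterior ∝ prior × likelihood. Numerator for 1: 0.56·0.142857 = 0.08.
Normalizing constant: 0.56·0.142857 + 0.44·0.1 = 0.124.
P(1 | observation) = 0.08 / 0.124 = 0.645161.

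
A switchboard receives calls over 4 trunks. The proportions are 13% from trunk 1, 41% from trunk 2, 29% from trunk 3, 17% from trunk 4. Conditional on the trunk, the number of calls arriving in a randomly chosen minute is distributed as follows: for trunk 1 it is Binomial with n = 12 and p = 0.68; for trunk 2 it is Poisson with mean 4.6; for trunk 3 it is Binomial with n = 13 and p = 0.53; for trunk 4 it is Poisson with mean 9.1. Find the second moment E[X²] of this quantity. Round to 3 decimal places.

49.888

For each component E[X²] = Var + (mean)², giving 1: 69.1968; 2: 25.76; 3: 50.7104; 4: 91.91.
Overall E[X²] = 0.13·69.1968 + 0.41·25.76 + 0.29·50.7104 + 0.17·91.91 = 49.8879.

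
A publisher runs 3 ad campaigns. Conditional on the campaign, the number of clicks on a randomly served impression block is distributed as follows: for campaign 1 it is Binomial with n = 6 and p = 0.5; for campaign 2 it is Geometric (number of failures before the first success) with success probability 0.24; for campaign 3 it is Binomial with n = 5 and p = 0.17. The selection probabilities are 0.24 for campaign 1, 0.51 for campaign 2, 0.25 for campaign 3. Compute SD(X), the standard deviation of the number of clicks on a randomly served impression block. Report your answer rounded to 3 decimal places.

2.869

Per component, 1: μ=3, E[X²]=10.5; 2: μ=3.16667, E[X²]=23.2222; 3: μ=0.85, E[X²]=1.428.
E[X] = 0.24·3 + 0.51·3.16667 + 0.25·0.85 = 2.5475.
E[X²] = 0.24·10.5 + 0.51·23.2222 + 0.25·1.428 = 14.7203.
Var(X) = E[X²] − (E[X])² = 14.7203 − 6.48976 = 8.23058.
SD(X) = √8.23058 = 2.8689.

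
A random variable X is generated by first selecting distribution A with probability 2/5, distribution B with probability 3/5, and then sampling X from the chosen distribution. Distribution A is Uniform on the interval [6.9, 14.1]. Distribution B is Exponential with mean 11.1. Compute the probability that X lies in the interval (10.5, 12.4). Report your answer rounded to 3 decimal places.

0.142

Conditional on each component, P(10.5 < X < 12.4): A: 0.263889; B: 0.0610903.
By total probability, P(10.5 < X < 12.4) = 0.4·0.263889 + 0.6·0.0610903 = 0.14221.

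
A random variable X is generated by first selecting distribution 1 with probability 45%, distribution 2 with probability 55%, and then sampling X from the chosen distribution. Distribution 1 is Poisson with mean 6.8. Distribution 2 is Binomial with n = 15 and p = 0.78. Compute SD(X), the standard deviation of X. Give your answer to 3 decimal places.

Per component, 1: μ=6.8, E[X²]=53.04; 2: μ=11.7, E[X²]=139.464.
E[X] = 0.45·6.8 + 0.55·11.7 = 9.495.
E[X²] = 0.45·53.04 + 0.55·139.464 = 100.573.
Var(X) = E[X²] − (E[X])² = 100.573 − 90.155 = 10.4182.
SD(X) = √10.4182 = 3.22772.

3.228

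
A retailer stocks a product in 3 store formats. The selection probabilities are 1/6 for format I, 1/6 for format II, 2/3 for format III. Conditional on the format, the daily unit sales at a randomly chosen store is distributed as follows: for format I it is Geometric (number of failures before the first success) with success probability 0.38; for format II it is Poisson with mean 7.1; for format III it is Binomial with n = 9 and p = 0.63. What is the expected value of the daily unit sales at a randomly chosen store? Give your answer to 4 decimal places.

Component means — I: 1.63158; II: 7.1; III: 5.67.
E[X] = 0.166667·1.63158 + 0.166667·7.1 + 0.666667·5.67 = 5.23526.

5.2353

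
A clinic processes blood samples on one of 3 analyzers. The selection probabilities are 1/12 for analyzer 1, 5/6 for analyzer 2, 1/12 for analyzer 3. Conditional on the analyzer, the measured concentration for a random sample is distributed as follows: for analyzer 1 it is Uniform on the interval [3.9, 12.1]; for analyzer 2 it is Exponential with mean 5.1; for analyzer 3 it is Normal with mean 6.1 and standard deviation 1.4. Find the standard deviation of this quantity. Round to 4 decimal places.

Per component, 1: μ=8, E[X²]=69.6033; 2: μ=5.1, E[X²]=52.02; 3: μ=6.1, E[X²]=39.17.
E[X] = 0.0833333·8 + 0.833333·5.1 + 0.0833333·6.1 = 5.425.
E[X²] = 0.0833333·69.6033 + 0.833333·52.02 + 0.0833333·39.17 = 52.4144.
Var(X) = E[X²] − (E[X])² = 52.4144 − 29.4306 = 22.9838.
SD(X) = √22.9838 = 4.79414.

4.7941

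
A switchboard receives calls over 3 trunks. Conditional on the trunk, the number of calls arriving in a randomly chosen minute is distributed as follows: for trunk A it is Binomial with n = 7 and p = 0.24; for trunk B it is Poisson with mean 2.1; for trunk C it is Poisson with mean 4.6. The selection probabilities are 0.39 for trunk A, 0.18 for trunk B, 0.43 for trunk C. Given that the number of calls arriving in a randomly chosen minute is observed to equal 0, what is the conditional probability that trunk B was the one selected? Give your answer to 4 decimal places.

0.2640

Likelihoods P(X=0 | ·): A: 0.146452; B: 0.122456; C: 0.0100518.
Posterior ∝ prior × likelihood. Numerator for B: 0.18·0.122456 = 0.0220422.
Normalizing constant: 0.39·0.146452 + 0.18·0.122456 + 0.43·0.0100518 = 0.0834807.
P(B | observation) = 0.0220422 / 0.0834807 = 0.264039.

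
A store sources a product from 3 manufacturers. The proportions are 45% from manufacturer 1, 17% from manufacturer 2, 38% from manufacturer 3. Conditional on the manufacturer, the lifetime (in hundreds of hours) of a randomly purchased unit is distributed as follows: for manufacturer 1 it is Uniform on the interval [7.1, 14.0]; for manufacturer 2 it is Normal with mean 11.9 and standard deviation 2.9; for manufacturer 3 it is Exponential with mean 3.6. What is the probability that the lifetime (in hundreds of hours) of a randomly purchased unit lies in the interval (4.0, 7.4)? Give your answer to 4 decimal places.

Conditional on each manufacturer, P(4.0 < X < 7.4): 1: 0.0434783; 2: 0.0571406; 3: 0.201171.
By total probability, P(4.0 < X < 7.4) = 0.45·0.0434783 + 0.17·0.0571406 + 0.38·0.201171 = 0.105724.

0.1057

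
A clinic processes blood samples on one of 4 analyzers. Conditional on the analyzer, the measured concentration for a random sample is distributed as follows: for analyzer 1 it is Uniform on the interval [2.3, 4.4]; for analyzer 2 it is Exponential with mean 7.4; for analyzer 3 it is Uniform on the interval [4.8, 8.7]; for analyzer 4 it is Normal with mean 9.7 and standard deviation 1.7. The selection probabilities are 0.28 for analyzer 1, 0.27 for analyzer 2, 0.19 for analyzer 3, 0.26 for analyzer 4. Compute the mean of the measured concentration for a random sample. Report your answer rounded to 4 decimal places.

6.7405

Component means — 1: 3.35; 2: 7.4; 3: 6.75; 4: 9.7.
E[X] = 0.28·3.35 + 0.27·7.4 + 0.19·6.75 + 0.26·9.7 = 6.7405.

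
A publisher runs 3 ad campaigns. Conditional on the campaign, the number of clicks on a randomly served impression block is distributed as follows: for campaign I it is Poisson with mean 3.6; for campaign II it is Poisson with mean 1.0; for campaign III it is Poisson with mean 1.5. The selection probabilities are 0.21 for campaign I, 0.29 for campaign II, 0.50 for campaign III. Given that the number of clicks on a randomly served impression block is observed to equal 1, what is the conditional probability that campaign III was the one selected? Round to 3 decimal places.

Likelihoods P(X=1 | ·): I: 0.0983654; II: 0.367879; III: 0.334695.
Posterior ∝ prior × likelihood. Numerator for III: 0.5·0.334695 = 0.167348.
Normalizing constant: 0.21·0.0983654 + 0.29·0.367879 + 0.5·0.334695 = 0.294689.
P(III | observation) = 0.167348 / 0.294689 = 0.567878.

0.568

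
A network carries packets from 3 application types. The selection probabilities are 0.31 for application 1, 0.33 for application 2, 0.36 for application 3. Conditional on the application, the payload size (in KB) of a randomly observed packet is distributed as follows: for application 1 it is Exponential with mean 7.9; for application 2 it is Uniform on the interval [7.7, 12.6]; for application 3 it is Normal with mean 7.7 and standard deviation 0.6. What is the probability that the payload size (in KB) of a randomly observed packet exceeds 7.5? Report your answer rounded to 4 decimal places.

0.6770

Conditional on each application, P(X > 7.5): 1: 0.386986; 2: 1; 3: 0.630559.
By total probability, P(X > 7.5) = 0.31·0.386986 + 0.33·1 + 0.36·0.630559 = 0.676967.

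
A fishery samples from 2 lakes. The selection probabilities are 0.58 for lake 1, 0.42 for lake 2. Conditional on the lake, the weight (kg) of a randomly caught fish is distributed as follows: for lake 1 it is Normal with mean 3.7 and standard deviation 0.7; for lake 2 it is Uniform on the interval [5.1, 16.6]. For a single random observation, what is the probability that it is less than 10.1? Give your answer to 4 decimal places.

0.7626

Conditional on each lake, P(X < 10.1): 1: 1; 2: 0.434783.
By total probability, P(X < 10.1) = 0.58·1 + 0.42·0.434783 = 0.762609.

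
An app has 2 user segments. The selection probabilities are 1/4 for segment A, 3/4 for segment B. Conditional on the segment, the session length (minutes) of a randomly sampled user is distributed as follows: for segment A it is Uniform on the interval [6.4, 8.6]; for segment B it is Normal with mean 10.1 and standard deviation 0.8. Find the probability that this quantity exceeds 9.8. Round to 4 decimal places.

Conditional on each segment, P(X > 9.8): A: 0; B: 0.64617.
By total probability, P(X > 9.8) = 0.25·0 + 0.75·0.64617 = 0.484627.

0.4846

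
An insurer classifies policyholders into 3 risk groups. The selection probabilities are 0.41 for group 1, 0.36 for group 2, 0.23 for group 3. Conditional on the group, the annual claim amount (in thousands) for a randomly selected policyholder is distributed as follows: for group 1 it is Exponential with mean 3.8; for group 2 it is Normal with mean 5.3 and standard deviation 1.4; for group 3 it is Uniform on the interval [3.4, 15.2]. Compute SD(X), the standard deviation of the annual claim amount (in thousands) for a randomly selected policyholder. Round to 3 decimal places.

Per component, 1: μ=3.8, E[X²]=28.88; 2: μ=5.3, E[X²]=30.05; 3: μ=9.3, E[X²]=98.0933.
E[X] = 0.41·3.8 + 0.36·5.3 + 0.23·9.3 = 5.605.
E[X²] = 0.41·28.88 + 0.36·30.05 + 0.23·98.0933 = 45.2203.
Var(X) = E[X²] − (E[X])² = 45.2203 − 31.416 = 13.8042.
SD(X) = √13.8042 = 3.71541.

3.715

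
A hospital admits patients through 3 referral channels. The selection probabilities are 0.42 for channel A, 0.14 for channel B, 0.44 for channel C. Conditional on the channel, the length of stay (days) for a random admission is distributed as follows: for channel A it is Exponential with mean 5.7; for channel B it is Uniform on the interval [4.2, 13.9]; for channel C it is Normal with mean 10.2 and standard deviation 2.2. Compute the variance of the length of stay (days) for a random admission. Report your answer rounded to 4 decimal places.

21.3567

Per component, A: μ=5.7, E[X²]=64.98; B: μ=9.05, E[X²]=89.7433; C: μ=10.2, E[X²]=108.88.
E[X] = 0.42·5.7 + 0.14·9.05 + 0.44·10.2 = 8.149.
E[X²] = 0.42·64.98 + 0.14·89.7433 + 0.44·108.88 = 87.7629.
Var(X) = E[X²] − (E[X])² = 87.7629 − 66.4062 = 21.3567.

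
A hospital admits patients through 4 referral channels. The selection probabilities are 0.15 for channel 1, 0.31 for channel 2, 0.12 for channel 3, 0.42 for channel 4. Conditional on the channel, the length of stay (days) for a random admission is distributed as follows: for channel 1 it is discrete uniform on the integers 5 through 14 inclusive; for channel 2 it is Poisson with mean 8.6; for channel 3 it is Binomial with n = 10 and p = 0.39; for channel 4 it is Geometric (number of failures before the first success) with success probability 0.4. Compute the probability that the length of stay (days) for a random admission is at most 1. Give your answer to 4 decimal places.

0.2757

Conditional on each channel, P(X ≤ 1): 1: 0; 2: 0.00176742; 3: 0.0527406; 4: 0.64.
By total probability, P(X ≤ 1) = 0.15·0 + 0.31·0.00176742 + 0.12·0.0527406 + 0.42·0.64 = 0.275677.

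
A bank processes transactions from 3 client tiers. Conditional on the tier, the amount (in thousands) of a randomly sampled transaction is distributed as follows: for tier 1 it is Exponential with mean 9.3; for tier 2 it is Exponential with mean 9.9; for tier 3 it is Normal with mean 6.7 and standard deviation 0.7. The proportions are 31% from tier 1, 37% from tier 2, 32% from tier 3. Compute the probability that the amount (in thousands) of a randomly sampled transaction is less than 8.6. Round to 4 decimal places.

Conditional on each tier, P(X < 8.6): 1: 0.603362; 2: 0.580498; 3: 0.996679.
By total probability, P(X < 8.6) = 0.31·0.603362 + 0.37·0.580498 + 0.32·0.996679 = 0.720764.

0.7208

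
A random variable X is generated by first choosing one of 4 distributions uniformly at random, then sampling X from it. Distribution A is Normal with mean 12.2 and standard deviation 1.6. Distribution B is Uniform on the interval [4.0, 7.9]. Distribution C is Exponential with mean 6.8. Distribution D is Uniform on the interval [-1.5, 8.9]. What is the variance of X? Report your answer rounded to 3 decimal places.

24.512

Per component, A: μ=12.2, E[X²]=151.4; B: μ=5.95, E[X²]=36.67; C: μ=6.8, E[X²]=92.48; D: μ=3.7, E[X²]=22.7033.
E[X] = 0.25·12.2 + 0.25·5.95 + 0.25·6.8 + 0.25·3.7 = 7.1625.
E[X²] = 0.25·151.4 + 0.25·36.67 + 0.25·92.48 + 0.25·22.7033 = 75.8133.
Var(X) = E[X²] − (E[X])² = 75.8133 − 51.3014 = 24.5119.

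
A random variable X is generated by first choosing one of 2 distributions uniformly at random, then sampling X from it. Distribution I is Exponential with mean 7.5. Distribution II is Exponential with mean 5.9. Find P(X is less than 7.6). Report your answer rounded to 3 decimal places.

Conditional on each component, P(X < 7.6): I: 0.636993; II: 0.724216.
By total probability, P(X < 7.6) = 0.5·0.636993 + 0.5·0.724216 = 0.680604.

0.681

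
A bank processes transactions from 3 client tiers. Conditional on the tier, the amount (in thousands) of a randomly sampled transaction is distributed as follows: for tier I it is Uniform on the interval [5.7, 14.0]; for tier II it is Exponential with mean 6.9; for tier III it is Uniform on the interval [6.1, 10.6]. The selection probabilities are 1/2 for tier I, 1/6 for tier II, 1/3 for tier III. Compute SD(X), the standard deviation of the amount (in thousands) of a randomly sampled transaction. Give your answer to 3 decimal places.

3.548

Per component, I: μ=9.85, E[X²]=102.763; II: μ=6.9, E[X²]=95.22; III: μ=8.35, E[X²]=71.41.
E[X] = 0.5·9.85 + 0.166667·6.9 + 0.333333·8.35 = 8.85833.
E[X²] = 0.5·102.763 + 0.166667·95.22 + 0.333333·71.41 = 91.055.
Var(X) = E[X²] − (E[X])² = 91.055 − 78.4701 = 12.5849.
SD(X) = √12.5849 = 3.54752.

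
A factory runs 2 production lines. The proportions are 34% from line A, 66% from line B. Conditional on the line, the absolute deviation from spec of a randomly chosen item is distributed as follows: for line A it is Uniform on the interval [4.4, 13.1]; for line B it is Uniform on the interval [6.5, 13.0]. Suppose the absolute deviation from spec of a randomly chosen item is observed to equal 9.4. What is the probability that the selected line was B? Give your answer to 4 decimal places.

Likelihoods f(9.4 | ·): A: 0.114943; B: 0.153846.
Posterior ∝ prior × likelihood. Numerator for B: 0.66·0.153846 = 0.101538.
Normalizing constant: 0.34·0.114943 + 0.66·0.153846 = 0.140619.
P(B | observation) = 0.101538 / 0.140619 = 0.722082.

0.7221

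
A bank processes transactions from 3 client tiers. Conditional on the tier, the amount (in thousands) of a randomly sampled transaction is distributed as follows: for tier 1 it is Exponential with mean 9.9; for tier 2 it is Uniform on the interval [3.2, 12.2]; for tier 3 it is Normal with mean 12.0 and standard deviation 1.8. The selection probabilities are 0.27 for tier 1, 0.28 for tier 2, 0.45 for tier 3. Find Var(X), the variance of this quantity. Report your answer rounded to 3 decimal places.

33.042

Per component, 1: μ=9.9, E[X²]=196.02; 2: μ=7.7, E[X²]=66.04; 3: μ=12, E[X²]=147.24.
E[X] = 0.27·9.9 + 0.28·7.7 + 0.45·12 = 10.229.
E[X²] = 0.27·196.02 + 0.28·66.04 + 0.45·147.24 = 137.675.
Var(X) = E[X²] − (E[X])² = 137.675 − 104.632 = 33.0422.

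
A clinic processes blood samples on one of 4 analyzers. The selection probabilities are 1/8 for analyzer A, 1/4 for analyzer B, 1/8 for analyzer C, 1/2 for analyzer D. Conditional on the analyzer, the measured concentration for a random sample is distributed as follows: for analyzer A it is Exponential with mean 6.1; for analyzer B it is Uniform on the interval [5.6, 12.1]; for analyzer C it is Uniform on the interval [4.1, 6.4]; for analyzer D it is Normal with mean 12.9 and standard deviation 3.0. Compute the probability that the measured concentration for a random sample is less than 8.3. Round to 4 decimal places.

0.3531

Conditional on each analyzer, P(X < 8.3): A: 0.743507; B: 0.415385; C: 1; D: 0.0625969.
By total probability, P(X < 8.3) = 0.125·0.743507 + 0.25·0.415385 + 0.125·1 + 0.5·0.0625969 = 0.353083.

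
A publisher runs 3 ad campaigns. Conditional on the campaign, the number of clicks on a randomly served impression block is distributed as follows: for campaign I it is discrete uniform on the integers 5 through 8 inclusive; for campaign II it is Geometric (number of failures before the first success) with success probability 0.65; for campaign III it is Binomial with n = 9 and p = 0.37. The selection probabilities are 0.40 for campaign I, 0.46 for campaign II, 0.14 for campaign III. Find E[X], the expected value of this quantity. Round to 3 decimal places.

3.314

Component means — I: 6.5; II: 0.538462; III: 3.33.
E[X] = 0.4·6.5 + 0.46·0.538462 + 0.14·3.33 = 3.31389.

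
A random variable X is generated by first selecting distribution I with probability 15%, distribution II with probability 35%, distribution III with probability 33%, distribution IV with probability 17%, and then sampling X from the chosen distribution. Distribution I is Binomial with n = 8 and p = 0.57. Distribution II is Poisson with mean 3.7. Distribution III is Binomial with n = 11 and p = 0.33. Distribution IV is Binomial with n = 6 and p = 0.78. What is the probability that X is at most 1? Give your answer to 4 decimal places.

Conditional on each component, P(X ≤ 1): I: 0.0135637; II: 0.116201; III: 0.078382; IV: 0.00252528.
By total probability, P(X ≤ 1) = 0.15·0.0135637 + 0.35·0.116201 + 0.33·0.078382 + 0.17·0.00252528 = 0.0690001.

0.0690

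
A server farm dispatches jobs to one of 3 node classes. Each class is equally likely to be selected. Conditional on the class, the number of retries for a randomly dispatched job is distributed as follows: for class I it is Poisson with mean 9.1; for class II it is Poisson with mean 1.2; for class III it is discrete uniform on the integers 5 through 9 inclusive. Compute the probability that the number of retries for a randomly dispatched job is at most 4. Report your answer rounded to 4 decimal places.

0.3480

Conditional on each class, P(X ≤ 4): I: 0.0516822; II: 0.992254; III: 0.
By total probability, P(X ≤ 4) = 0.333333·0.0516822 + 0.333333·0.992254 + 0.333333·0 = 0.347979.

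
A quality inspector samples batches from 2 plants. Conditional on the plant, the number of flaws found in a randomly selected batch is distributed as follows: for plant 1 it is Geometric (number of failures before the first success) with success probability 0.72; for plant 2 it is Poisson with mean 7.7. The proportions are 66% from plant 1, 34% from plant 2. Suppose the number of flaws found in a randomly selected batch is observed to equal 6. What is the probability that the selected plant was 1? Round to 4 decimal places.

Likelihoods P(X=6 | ·): 1: 0.000346961; 2: 0.131082.
Posterior ∝ prior × likelihood. Numerator for 1: 0.66·0.000346961 = 0.000228994.
Normalizing constant: 0.66·0.000346961 + 0.34·0.131082 = 0.044797.
P(1 | observation) = 0.000228994 / 0.044797 = 0.00511182.

0.0051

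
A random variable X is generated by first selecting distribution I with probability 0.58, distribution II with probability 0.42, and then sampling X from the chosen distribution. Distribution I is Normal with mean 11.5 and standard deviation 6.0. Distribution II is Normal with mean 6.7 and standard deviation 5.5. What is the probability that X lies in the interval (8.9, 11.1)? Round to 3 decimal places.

0.138

Conditional on each component, P(8.9 < X < 11.1): I: 0.141037; II: 0.132723.
By total probability, P(8.9 < X < 11.1) = 0.58·0.141037 + 0.42·0.132723 = 0.137545.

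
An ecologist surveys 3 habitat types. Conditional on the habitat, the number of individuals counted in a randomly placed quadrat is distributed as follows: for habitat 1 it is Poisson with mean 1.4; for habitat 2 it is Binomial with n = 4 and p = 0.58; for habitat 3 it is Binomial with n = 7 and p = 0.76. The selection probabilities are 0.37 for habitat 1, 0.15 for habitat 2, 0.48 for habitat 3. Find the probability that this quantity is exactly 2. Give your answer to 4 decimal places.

0.1475

Conditional on each habitat, P(X = 2): 1: 0.241665; 2: 0.356046; 3: 0.00965834.
By total probability, P(X = 2) = 0.37·0.241665 + 0.15·0.356046 + 0.48·0.00965834 = 0.147459.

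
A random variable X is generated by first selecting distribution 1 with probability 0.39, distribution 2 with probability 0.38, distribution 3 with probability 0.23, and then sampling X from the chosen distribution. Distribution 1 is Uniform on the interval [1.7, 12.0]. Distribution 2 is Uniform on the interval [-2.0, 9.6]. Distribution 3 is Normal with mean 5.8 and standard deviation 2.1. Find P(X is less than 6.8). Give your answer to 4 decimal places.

0.6385

Conditional on each component, P(X < 6.8): 1: 0.495146; 2: 0.758621; 3: 0.683031.
By total probability, P(X < 6.8) = 0.39·0.495146 + 0.38·0.758621 + 0.23·0.683031 = 0.63848.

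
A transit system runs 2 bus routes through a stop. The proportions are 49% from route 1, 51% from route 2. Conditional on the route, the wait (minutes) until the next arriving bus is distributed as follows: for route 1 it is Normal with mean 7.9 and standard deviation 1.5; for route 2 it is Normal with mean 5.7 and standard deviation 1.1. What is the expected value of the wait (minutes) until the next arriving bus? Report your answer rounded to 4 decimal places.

Component means — 1: 7.9; 2: 5.7.
E[X] = 0.49·7.9 + 0.51·5.7 = 6.778.

6.7780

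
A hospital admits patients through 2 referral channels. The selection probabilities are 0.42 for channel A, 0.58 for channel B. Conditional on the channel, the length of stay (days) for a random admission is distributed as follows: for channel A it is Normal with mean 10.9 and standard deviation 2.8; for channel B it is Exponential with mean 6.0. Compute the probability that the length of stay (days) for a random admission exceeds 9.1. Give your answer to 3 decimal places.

0.438

Conditional on each channel, P(X > 9.1): A: 0.739842; B: 0.219442.
By total probability, P(X > 9.1) = 0.42·0.739842 + 0.58·0.219442 = 0.43801.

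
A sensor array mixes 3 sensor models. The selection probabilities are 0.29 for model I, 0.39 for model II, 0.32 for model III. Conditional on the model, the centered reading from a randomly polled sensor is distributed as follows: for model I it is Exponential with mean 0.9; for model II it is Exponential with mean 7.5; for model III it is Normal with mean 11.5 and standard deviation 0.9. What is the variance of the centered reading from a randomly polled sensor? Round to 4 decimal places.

39.7820

Per component, I: μ=0.9, E[X²]=1.62; II: μ=7.5, E[X²]=112.5; III: μ=11.5, E[X²]=133.06.
E[X] = 0.29·0.9 + 0.39·7.5 + 0.32·11.5 = 6.866.
E[X²] = 0.29·1.62 + 0.39·112.5 + 0.32·133.06 = 86.924.
Var(X) = E[X²] − (E[X])² = 86.924 − 47.142 = 39.782.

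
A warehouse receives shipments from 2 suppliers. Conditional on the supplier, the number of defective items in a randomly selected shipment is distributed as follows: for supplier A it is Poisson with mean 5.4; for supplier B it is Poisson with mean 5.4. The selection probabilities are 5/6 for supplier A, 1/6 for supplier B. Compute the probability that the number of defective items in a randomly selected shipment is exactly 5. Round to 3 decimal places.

0.173

Conditional on each supplier, P(X = 5): A: 0.172821; B: 0.172821.
By total probability, P(X = 5) = 0.833333·0.172821 + 0.166667·0.172821 = 0.172821.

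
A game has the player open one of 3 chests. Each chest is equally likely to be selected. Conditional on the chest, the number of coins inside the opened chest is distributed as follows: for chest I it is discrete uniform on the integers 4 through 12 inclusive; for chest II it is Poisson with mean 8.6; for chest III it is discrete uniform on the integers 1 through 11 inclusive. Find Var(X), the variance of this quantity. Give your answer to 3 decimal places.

Per component, I: μ=8, E[X²]=70.6667; II: μ=8.6, E[X²]=82.56; III: μ=6, E[X²]=46.
E[X] = 0.333333·8 + 0.333333·8.6 + 0.333333·6 = 7.53333.
E[X²] = 0.333333·70.6667 + 0.333333·82.56 + 0.333333·46 = 66.4089.
Var(X) = E[X²] − (E[X])² = 66.4089 − 56.7511 = 9.65778.

9.658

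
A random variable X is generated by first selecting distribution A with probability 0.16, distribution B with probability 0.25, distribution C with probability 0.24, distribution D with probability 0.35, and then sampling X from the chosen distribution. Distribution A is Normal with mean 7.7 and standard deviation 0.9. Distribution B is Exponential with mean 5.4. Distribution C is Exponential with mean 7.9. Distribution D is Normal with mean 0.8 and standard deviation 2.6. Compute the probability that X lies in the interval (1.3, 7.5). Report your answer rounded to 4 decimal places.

0.4574

Conditional on each component, P(1.3 < X < 7.5): A: 0.41207; B: 0.536693; C: 0.461284; D: 0.418766.
By total probability, P(1.3 < X < 7.5) = 0.16·0.41207 + 0.25·0.536693 + 0.24·0.461284 + 0.35·0.418766 = 0.457381.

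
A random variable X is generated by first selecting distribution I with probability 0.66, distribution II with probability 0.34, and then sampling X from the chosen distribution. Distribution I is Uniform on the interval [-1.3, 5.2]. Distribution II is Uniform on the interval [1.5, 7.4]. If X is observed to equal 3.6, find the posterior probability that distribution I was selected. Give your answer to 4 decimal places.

Likelihoods f(3.6 | ·): I: 0.153846; II: 0.169492.
Posterior ∝ prior × likelihood. Numerator for I: 0.66·0.153846 = 0.101538.
Normalizing constant: 0.66·0.153846 + 0.34·0.169492 = 0.159166.
P(I | observation) = 0.101538 / 0.159166 = 0.637942.

0.6379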